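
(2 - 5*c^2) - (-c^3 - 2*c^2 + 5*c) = c^3 - 3*c^2 - 5*c + 2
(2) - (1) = 1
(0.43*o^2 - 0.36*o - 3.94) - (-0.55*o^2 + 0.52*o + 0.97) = 0.98*o^2 - 0.88*o - 4.91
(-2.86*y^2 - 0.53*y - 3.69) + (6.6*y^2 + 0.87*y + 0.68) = 3.74*y^2 + 0.34*y - 3.01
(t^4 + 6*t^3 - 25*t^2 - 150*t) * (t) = t^5 + 6*t^4 - 25*t^3 - 150*t^2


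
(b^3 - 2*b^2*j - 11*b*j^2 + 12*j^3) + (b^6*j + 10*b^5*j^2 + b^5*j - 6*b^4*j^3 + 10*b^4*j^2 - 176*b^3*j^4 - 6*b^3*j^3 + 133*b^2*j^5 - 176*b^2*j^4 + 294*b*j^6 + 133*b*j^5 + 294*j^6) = b^6*j + 10*b^5*j^2 + b^5*j - 6*b^4*j^3 + 10*b^4*j^2 - 176*b^3*j^4 - 6*b^3*j^3 + b^3 + 133*b^2*j^5 - 176*b^2*j^4 - 2*b^2*j + 294*b*j^6 + 133*b*j^5 - 11*b*j^2 + 294*j^6 + 12*j^3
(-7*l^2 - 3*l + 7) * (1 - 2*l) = 14*l^3 - l^2 - 17*l + 7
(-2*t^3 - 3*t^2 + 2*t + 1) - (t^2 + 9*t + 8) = -2*t^3 - 4*t^2 - 7*t - 7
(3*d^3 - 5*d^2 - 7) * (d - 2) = 3*d^4 - 11*d^3 + 10*d^2 - 7*d + 14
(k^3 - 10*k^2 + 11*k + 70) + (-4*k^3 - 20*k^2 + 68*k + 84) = -3*k^3 - 30*k^2 + 79*k + 154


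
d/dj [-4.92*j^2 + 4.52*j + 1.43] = 4.52 - 9.84*j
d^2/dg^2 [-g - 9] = 0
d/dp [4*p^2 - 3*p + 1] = 8*p - 3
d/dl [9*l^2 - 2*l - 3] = 18*l - 2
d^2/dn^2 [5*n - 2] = 0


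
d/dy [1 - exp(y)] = -exp(y)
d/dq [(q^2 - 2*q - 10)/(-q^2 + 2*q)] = 20*(1 - q)/(q^2*(q^2 - 4*q + 4))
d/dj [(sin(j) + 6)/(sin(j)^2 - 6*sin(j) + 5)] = (-12*sin(j) + cos(j)^2 + 40)*cos(j)/(sin(j)^2 - 6*sin(j) + 5)^2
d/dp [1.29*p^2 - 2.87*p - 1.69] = 2.58*p - 2.87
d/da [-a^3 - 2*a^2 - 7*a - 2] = -3*a^2 - 4*a - 7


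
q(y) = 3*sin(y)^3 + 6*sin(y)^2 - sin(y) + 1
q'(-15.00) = 3.80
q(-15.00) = 3.36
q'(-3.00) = 2.49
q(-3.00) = 1.25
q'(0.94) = 8.59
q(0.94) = 5.69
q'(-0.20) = -2.97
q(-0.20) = 1.41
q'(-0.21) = -3.04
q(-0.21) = 1.44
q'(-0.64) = -3.98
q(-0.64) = 3.10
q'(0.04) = -0.51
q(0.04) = 0.97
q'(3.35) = 3.03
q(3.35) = 1.44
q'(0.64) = 7.52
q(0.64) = 3.18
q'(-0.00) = -1.00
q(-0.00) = 1.00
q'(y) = 9*sin(y)^2*cos(y) + 12*sin(y)*cos(y) - cos(y)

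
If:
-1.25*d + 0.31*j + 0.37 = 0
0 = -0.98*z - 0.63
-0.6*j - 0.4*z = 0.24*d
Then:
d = 0.37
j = 0.28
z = -0.64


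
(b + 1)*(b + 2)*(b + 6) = b^3 + 9*b^2 + 20*b + 12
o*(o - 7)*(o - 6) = o^3 - 13*o^2 + 42*o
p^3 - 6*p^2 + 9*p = p*(p - 3)^2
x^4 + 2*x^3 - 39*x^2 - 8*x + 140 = (x - 5)*(x - 2)*(x + 2)*(x + 7)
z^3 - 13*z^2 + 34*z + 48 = (z - 8)*(z - 6)*(z + 1)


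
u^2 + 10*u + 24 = (u + 4)*(u + 6)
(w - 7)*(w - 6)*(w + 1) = w^3 - 12*w^2 + 29*w + 42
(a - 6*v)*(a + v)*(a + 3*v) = a^3 - 2*a^2*v - 21*a*v^2 - 18*v^3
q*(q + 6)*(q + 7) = q^3 + 13*q^2 + 42*q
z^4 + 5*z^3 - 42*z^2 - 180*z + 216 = (z - 6)*(z - 1)*(z + 6)^2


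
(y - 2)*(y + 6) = y^2 + 4*y - 12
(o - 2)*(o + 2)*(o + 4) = o^3 + 4*o^2 - 4*o - 16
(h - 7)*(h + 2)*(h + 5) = h^3 - 39*h - 70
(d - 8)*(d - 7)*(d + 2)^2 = d^4 - 11*d^3 + 164*d + 224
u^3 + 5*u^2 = u^2*(u + 5)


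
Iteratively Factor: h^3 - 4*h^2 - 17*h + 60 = (h - 5)*(h^2 + h - 12) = (h - 5)*(h + 4)*(h - 3)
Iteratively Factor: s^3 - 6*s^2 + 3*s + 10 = (s - 2)*(s^2 - 4*s - 5) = (s - 2)*(s + 1)*(s - 5)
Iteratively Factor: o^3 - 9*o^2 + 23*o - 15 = (o - 5)*(o^2 - 4*o + 3) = (o - 5)*(o - 3)*(o - 1)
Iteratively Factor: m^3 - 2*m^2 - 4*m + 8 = (m - 2)*(m^2 - 4) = (m - 2)*(m + 2)*(m - 2)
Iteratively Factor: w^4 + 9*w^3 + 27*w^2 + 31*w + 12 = (w + 3)*(w^3 + 6*w^2 + 9*w + 4) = (w + 1)*(w + 3)*(w^2 + 5*w + 4) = (w + 1)*(w + 3)*(w + 4)*(w + 1)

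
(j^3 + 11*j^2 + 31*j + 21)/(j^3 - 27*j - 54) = (j^2 + 8*j + 7)/(j^2 - 3*j - 18)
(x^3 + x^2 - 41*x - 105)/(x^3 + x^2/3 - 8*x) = 3*(x^2 - 2*x - 35)/(x*(3*x - 8))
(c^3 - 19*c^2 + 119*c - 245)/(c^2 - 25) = (c^2 - 14*c + 49)/(c + 5)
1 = 1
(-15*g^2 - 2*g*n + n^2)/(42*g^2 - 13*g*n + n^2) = (-15*g^2 - 2*g*n + n^2)/(42*g^2 - 13*g*n + n^2)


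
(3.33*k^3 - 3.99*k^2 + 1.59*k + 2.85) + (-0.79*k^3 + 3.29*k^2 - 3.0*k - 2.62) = 2.54*k^3 - 0.7*k^2 - 1.41*k + 0.23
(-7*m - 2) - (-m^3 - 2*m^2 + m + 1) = m^3 + 2*m^2 - 8*m - 3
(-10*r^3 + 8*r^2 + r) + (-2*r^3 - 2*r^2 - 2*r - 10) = -12*r^3 + 6*r^2 - r - 10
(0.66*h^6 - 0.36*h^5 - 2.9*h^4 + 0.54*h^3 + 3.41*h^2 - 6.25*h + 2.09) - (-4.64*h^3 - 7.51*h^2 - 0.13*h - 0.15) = 0.66*h^6 - 0.36*h^5 - 2.9*h^4 + 5.18*h^3 + 10.92*h^2 - 6.12*h + 2.24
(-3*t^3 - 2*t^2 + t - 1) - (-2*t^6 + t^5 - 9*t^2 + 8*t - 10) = 2*t^6 - t^5 - 3*t^3 + 7*t^2 - 7*t + 9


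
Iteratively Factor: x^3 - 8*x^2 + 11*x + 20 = (x + 1)*(x^2 - 9*x + 20) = (x - 5)*(x + 1)*(x - 4)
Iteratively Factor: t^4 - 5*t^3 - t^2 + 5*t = (t - 5)*(t^3 - t) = t*(t - 5)*(t^2 - 1) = t*(t - 5)*(t - 1)*(t + 1)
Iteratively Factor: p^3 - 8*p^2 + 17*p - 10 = (p - 5)*(p^2 - 3*p + 2) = (p - 5)*(p - 1)*(p - 2)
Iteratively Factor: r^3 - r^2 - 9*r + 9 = (r + 3)*(r^2 - 4*r + 3) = (r - 1)*(r + 3)*(r - 3)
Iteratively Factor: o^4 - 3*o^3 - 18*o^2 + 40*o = (o - 5)*(o^3 + 2*o^2 - 8*o) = (o - 5)*(o - 2)*(o^2 + 4*o) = (o - 5)*(o - 2)*(o + 4)*(o)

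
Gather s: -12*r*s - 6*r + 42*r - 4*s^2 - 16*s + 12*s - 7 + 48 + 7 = 36*r - 4*s^2 + s*(-12*r - 4) + 48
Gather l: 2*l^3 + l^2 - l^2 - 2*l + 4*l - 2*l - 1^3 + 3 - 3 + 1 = 2*l^3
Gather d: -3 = -3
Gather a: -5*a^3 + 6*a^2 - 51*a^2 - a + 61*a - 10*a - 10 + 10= -5*a^3 - 45*a^2 + 50*a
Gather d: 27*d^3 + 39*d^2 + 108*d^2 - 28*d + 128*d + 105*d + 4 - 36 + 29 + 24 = 27*d^3 + 147*d^2 + 205*d + 21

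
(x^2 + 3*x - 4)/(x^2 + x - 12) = (x - 1)/(x - 3)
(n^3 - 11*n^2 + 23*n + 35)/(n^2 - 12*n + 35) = n + 1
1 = 1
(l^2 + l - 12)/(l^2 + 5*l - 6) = (l^2 + l - 12)/(l^2 + 5*l - 6)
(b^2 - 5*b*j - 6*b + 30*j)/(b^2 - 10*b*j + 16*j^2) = (b^2 - 5*b*j - 6*b + 30*j)/(b^2 - 10*b*j + 16*j^2)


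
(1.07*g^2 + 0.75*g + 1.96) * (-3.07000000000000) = -3.2849*g^2 - 2.3025*g - 6.0172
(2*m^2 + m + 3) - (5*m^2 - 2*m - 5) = -3*m^2 + 3*m + 8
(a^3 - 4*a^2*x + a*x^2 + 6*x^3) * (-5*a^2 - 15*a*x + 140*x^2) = -5*a^5 + 5*a^4*x + 195*a^3*x^2 - 605*a^2*x^3 + 50*a*x^4 + 840*x^5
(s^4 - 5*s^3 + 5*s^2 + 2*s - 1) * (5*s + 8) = 5*s^5 - 17*s^4 - 15*s^3 + 50*s^2 + 11*s - 8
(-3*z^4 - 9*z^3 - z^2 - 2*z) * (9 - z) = 3*z^5 - 18*z^4 - 80*z^3 - 7*z^2 - 18*z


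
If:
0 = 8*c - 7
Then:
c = 7/8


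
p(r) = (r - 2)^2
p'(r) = 2*r - 4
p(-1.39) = 11.49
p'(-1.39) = -6.78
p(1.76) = 0.06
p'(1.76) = -0.48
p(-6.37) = 70.06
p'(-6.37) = -16.74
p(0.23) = 3.13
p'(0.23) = -3.54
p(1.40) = 0.36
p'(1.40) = -1.20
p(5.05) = 9.30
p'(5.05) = 6.10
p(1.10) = 0.81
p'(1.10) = -1.80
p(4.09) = 4.37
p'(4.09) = 4.18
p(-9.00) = 121.00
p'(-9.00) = -22.00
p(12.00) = 100.00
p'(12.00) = 20.00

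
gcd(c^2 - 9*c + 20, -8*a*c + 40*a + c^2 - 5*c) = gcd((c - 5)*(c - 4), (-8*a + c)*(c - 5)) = c - 5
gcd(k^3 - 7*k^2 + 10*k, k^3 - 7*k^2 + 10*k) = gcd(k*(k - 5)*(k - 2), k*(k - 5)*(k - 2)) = k^3 - 7*k^2 + 10*k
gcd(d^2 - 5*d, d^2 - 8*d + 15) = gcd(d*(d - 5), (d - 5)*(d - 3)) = d - 5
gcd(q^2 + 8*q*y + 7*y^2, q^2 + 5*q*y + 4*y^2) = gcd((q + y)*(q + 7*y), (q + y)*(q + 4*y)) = q + y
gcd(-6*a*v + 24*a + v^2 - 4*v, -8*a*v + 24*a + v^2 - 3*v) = 1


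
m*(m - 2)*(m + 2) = m^3 - 4*m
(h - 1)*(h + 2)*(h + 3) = h^3 + 4*h^2 + h - 6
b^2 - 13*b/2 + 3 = (b - 6)*(b - 1/2)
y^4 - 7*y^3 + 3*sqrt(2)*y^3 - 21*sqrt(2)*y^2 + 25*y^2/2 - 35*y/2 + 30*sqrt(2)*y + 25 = (y - 5)*(y - 2)*(y + sqrt(2)/2)*(y + 5*sqrt(2)/2)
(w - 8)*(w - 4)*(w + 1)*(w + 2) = w^4 - 9*w^3 - 2*w^2 + 72*w + 64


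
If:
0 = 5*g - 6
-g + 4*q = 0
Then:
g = 6/5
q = 3/10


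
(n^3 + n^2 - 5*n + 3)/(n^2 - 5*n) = (n^3 + n^2 - 5*n + 3)/(n*(n - 5))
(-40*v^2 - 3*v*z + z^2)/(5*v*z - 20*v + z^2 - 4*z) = (-8*v + z)/(z - 4)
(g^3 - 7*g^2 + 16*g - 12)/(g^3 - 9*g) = (g^2 - 4*g + 4)/(g*(g + 3))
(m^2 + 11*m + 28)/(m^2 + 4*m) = (m + 7)/m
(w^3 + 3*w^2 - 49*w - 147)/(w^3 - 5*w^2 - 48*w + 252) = (w^2 - 4*w - 21)/(w^2 - 12*w + 36)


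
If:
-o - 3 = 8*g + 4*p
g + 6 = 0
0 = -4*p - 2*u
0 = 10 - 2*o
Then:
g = -6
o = 5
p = 10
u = -20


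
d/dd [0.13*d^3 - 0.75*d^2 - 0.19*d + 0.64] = 0.39*d^2 - 1.5*d - 0.19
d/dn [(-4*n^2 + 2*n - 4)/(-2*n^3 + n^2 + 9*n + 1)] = 2*(-4*n^4 + 4*n^3 - 31*n^2 + 19)/(4*n^6 - 4*n^5 - 35*n^4 + 14*n^3 + 83*n^2 + 18*n + 1)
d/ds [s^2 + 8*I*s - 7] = 2*s + 8*I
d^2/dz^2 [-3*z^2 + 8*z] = -6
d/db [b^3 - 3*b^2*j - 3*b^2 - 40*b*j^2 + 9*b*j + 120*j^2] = 3*b^2 - 6*b*j - 6*b - 40*j^2 + 9*j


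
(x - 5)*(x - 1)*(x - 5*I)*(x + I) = x^4 - 6*x^3 - 4*I*x^3 + 10*x^2 + 24*I*x^2 - 30*x - 20*I*x + 25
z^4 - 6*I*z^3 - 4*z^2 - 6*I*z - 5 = (z - 5*I)*(z - I)^2*(z + I)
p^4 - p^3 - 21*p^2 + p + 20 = (p - 5)*(p - 1)*(p + 1)*(p + 4)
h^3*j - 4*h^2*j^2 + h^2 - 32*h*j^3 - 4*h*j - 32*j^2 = (h - 8*j)*(h + 4*j)*(h*j + 1)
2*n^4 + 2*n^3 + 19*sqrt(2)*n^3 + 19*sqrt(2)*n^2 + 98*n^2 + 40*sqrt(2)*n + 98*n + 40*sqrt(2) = (n + 4*sqrt(2))*(n + 5*sqrt(2))*(sqrt(2)*n + 1)*(sqrt(2)*n + sqrt(2))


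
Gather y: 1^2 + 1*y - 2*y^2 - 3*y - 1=-2*y^2 - 2*y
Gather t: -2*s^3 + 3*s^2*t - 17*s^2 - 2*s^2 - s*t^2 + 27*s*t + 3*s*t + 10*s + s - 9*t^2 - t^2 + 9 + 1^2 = -2*s^3 - 19*s^2 + 11*s + t^2*(-s - 10) + t*(3*s^2 + 30*s) + 10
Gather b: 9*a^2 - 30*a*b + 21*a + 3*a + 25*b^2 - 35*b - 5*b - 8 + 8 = 9*a^2 + 24*a + 25*b^2 + b*(-30*a - 40)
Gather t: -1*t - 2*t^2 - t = -2*t^2 - 2*t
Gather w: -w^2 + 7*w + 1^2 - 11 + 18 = -w^2 + 7*w + 8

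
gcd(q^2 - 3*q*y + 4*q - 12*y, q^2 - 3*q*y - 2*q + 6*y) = -q + 3*y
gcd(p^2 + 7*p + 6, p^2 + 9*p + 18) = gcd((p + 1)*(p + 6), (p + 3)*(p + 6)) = p + 6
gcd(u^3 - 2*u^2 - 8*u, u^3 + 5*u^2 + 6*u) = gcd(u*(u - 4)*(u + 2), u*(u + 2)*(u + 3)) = u^2 + 2*u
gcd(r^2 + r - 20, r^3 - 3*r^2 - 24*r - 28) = 1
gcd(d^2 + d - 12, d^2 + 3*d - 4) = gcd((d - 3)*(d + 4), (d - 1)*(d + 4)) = d + 4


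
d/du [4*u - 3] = 4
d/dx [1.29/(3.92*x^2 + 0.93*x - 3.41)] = (-10.1136*x - 1.1997)/(3.92*x^2 + 0.93*x - 3.41)^2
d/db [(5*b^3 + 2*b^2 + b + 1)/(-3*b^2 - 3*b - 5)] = (-15*b^4 - 30*b^3 - 78*b^2 - 14*b - 2)/(9*b^4 + 18*b^3 + 39*b^2 + 30*b + 25)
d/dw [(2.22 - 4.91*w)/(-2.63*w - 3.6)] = (61.843398*w + 84.65256)/(2.63*w + 3.6)^3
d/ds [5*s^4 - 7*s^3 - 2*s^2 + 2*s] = 20*s^3 - 21*s^2 - 4*s + 2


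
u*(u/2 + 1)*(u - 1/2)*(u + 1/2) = u^4/2 + u^3 - u^2/8 - u/4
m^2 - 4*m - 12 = (m - 6)*(m + 2)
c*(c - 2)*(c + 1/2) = c^3 - 3*c^2/2 - c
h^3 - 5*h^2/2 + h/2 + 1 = (h - 2)*(h - 1)*(h + 1/2)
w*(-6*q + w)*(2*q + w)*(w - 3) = -12*q^2*w^2 + 36*q^2*w - 4*q*w^3 + 12*q*w^2 + w^4 - 3*w^3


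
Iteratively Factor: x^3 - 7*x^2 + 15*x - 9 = (x - 3)*(x^2 - 4*x + 3) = (x - 3)*(x - 1)*(x - 3)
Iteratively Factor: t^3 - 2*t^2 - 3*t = (t + 1)*(t^2 - 3*t) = t*(t + 1)*(t - 3)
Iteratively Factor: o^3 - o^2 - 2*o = (o + 1)*(o^2 - 2*o) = (o - 2)*(o + 1)*(o)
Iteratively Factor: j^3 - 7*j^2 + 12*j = (j - 4)*(j^2 - 3*j) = j*(j - 4)*(j - 3)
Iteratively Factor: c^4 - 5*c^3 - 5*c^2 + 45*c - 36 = (c - 1)*(c^3 - 4*c^2 - 9*c + 36) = (c - 3)*(c - 1)*(c^2 - c - 12) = (c - 4)*(c - 3)*(c - 1)*(c + 3)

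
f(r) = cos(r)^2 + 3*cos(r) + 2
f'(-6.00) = -1.37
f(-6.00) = 5.80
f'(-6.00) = -1.37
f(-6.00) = 5.80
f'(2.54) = -0.76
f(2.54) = 0.21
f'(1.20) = -3.47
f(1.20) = 3.22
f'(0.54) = -2.42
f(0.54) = 5.31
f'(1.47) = -3.19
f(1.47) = 2.31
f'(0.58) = -2.56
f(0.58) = 5.21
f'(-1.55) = 3.04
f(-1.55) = 2.06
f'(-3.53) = -0.44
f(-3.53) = 0.08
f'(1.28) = -3.42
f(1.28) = 2.94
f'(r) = -2*sin(r)*cos(r) - 3*sin(r)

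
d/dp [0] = 0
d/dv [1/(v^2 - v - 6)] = (1 - 2*v)/(-v^2 + v + 6)^2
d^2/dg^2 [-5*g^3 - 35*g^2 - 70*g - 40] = -30*g - 70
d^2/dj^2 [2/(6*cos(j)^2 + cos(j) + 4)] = 2*(-144*sin(j)^4 - 23*sin(j)^2 + 53*cos(j)/2 - 9*cos(3*j)/2 + 121)/(-6*sin(j)^2 + cos(j) + 10)^3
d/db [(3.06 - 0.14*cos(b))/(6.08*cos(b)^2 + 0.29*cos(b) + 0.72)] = (-0.8512*cos(b)^2 + 37.2096*cos(b) + 0.9882)*sin(b)/(36.9664*cos(b)^4 + 3.5264*cos(b)^3 + 8.8393*cos(b)^2 + 0.4176*cos(b) + 0.5184)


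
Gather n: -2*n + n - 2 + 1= -n - 1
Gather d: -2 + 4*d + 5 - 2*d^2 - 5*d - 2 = -2*d^2 - d + 1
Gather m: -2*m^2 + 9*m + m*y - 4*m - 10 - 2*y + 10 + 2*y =-2*m^2 + m*(y + 5)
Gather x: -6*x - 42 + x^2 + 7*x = x^2 + x - 42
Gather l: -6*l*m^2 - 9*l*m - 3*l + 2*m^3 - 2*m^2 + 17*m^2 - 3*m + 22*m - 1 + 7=l*(-6*m^2 - 9*m - 3) + 2*m^3 + 15*m^2 + 19*m + 6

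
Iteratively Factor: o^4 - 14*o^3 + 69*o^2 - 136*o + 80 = (o - 5)*(o^3 - 9*o^2 + 24*o - 16) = (o - 5)*(o - 1)*(o^2 - 8*o + 16) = (o - 5)*(o - 4)*(o - 1)*(o - 4)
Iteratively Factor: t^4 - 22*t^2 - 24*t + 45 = (t + 3)*(t^3 - 3*t^2 - 13*t + 15) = (t - 5)*(t + 3)*(t^2 + 2*t - 3) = (t - 5)*(t - 1)*(t + 3)*(t + 3)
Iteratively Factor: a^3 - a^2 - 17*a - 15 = (a + 3)*(a^2 - 4*a - 5) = (a + 1)*(a + 3)*(a - 5)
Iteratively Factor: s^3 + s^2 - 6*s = (s - 2)*(s^2 + 3*s) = (s - 2)*(s + 3)*(s)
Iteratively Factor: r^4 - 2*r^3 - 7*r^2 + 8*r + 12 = (r + 1)*(r^3 - 3*r^2 - 4*r + 12) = (r - 3)*(r + 1)*(r^2 - 4) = (r - 3)*(r - 2)*(r + 1)*(r + 2)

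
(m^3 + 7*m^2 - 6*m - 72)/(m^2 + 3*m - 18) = m + 4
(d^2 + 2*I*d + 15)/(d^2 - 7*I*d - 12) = (d + 5*I)/(d - 4*I)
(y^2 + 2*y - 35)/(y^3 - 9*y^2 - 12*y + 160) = (y + 7)/(y^2 - 4*y - 32)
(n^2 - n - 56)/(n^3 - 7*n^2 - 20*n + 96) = (n + 7)/(n^2 + n - 12)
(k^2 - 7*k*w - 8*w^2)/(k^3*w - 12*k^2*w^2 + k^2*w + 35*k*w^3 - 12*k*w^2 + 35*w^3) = (k^2 - 7*k*w - 8*w^2)/(w*(k^3 - 12*k^2*w + k^2 + 35*k*w^2 - 12*k*w + 35*w^2))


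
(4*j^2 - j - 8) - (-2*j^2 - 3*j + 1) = 6*j^2 + 2*j - 9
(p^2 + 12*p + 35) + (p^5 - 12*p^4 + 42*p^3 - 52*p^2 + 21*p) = p^5 - 12*p^4 + 42*p^3 - 51*p^2 + 33*p + 35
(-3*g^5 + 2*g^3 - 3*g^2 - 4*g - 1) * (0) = 0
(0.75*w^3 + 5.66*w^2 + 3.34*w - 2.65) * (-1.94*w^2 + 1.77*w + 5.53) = -1.455*w^5 - 9.6529*w^4 + 7.6861*w^3 + 42.3526*w^2 + 13.7797*w - 14.6545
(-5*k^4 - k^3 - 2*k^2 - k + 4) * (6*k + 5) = -30*k^5 - 31*k^4 - 17*k^3 - 16*k^2 + 19*k + 20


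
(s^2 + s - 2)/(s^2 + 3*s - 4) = (s + 2)/(s + 4)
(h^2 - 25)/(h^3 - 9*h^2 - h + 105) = (h + 5)/(h^2 - 4*h - 21)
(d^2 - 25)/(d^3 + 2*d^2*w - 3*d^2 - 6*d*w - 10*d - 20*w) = (d + 5)/(d^2 + 2*d*w + 2*d + 4*w)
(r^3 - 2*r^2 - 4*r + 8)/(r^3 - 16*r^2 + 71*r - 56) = (r^3 - 2*r^2 - 4*r + 8)/(r^3 - 16*r^2 + 71*r - 56)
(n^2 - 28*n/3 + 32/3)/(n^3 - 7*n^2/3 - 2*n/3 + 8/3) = (n - 8)/(n^2 - n - 2)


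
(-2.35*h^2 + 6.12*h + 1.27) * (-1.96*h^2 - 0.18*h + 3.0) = 4.606*h^4 - 11.5722*h^3 - 10.6408*h^2 + 18.1314*h + 3.81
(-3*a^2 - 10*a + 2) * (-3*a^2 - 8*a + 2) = 9*a^4 + 54*a^3 + 68*a^2 - 36*a + 4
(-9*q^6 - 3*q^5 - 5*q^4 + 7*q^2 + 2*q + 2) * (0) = 0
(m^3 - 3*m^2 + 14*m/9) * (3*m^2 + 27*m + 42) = 3*m^5 + 18*m^4 - 103*m^3/3 - 84*m^2 + 196*m/3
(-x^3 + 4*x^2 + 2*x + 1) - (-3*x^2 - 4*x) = -x^3 + 7*x^2 + 6*x + 1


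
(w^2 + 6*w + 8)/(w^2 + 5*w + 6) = (w + 4)/(w + 3)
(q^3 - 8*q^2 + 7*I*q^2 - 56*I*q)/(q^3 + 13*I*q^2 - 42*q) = (q - 8)/(q + 6*I)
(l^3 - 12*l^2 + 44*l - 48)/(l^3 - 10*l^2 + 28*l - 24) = (l - 4)/(l - 2)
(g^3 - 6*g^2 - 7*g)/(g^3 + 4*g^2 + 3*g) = (g - 7)/(g + 3)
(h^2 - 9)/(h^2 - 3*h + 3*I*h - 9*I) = (h + 3)/(h + 3*I)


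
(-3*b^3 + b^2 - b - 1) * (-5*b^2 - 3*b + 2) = 15*b^5 + 4*b^4 - 4*b^3 + 10*b^2 + b - 2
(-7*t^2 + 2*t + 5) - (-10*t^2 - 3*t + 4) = 3*t^2 + 5*t + 1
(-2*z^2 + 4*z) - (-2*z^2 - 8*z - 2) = 12*z + 2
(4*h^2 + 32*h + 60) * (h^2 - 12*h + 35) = 4*h^4 - 16*h^3 - 184*h^2 + 400*h + 2100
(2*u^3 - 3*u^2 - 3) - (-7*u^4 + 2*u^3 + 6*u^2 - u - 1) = 7*u^4 - 9*u^2 + u - 2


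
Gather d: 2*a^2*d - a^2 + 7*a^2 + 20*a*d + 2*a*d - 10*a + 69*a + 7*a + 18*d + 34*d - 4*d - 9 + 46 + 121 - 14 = 6*a^2 + 66*a + d*(2*a^2 + 22*a + 48) + 144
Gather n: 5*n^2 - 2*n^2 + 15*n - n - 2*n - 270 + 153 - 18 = 3*n^2 + 12*n - 135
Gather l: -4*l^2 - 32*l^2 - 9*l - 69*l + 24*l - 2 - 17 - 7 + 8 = -36*l^2 - 54*l - 18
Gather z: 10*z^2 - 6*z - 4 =10*z^2 - 6*z - 4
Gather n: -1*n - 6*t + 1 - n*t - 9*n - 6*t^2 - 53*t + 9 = n*(-t - 10) - 6*t^2 - 59*t + 10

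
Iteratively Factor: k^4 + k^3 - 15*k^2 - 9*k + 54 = (k + 3)*(k^3 - 2*k^2 - 9*k + 18) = (k - 2)*(k + 3)*(k^2 - 9) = (k - 2)*(k + 3)^2*(k - 3)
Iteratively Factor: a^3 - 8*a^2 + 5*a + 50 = (a - 5)*(a^2 - 3*a - 10) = (a - 5)^2*(a + 2)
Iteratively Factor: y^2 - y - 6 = (y - 3)*(y + 2)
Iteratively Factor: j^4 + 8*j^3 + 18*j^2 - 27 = (j + 3)*(j^3 + 5*j^2 + 3*j - 9) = (j + 3)^2*(j^2 + 2*j - 3) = (j - 1)*(j + 3)^2*(j + 3)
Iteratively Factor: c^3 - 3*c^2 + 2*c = (c)*(c^2 - 3*c + 2) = c*(c - 2)*(c - 1)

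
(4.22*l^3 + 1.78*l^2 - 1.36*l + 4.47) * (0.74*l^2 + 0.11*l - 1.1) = 3.1228*l^5 + 1.7814*l^4 - 5.4526*l^3 + 1.2002*l^2 + 1.9877*l - 4.917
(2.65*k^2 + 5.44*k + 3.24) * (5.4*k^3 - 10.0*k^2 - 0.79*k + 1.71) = 14.31*k^5 + 2.876*k^4 - 38.9975*k^3 - 32.1661*k^2 + 6.7428*k + 5.5404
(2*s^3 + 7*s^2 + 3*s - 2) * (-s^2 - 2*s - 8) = -2*s^5 - 11*s^4 - 33*s^3 - 60*s^2 - 20*s + 16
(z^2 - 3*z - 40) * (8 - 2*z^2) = -2*z^4 + 6*z^3 + 88*z^2 - 24*z - 320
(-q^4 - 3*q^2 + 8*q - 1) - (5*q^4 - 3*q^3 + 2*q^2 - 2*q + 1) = -6*q^4 + 3*q^3 - 5*q^2 + 10*q - 2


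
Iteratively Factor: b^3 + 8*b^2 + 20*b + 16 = (b + 2)*(b^2 + 6*b + 8) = (b + 2)^2*(b + 4)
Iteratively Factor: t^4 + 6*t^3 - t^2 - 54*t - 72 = (t - 3)*(t^3 + 9*t^2 + 26*t + 24) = (t - 3)*(t + 2)*(t^2 + 7*t + 12) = (t - 3)*(t + 2)*(t + 3)*(t + 4)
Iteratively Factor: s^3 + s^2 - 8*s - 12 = (s + 2)*(s^2 - s - 6) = (s + 2)^2*(s - 3)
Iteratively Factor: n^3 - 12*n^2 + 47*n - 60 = (n - 5)*(n^2 - 7*n + 12) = (n - 5)*(n - 4)*(n - 3)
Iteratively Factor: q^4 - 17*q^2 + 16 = (q + 1)*(q^3 - q^2 - 16*q + 16) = (q - 1)*(q + 1)*(q^2 - 16) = (q - 1)*(q + 1)*(q + 4)*(q - 4)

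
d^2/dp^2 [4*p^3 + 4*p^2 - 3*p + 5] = 24*p + 8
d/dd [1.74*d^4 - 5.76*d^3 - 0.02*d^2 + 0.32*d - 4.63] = 6.96*d^3 - 17.28*d^2 - 0.04*d + 0.32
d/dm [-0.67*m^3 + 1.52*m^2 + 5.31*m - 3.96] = -2.01*m^2 + 3.04*m + 5.31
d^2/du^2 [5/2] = 0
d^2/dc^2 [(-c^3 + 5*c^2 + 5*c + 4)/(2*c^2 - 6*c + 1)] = 2*(46*c^3 + 36*c^2 - 177*c + 171)/(8*c^6 - 72*c^5 + 228*c^4 - 288*c^3 + 114*c^2 - 18*c + 1)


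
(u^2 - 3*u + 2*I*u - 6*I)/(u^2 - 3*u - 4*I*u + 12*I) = (u + 2*I)/(u - 4*I)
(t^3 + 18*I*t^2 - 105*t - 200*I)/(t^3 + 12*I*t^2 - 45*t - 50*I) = (t + 8*I)/(t + 2*I)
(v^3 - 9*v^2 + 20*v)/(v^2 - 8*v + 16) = v*(v - 5)/(v - 4)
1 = 1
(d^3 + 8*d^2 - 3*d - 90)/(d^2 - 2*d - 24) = (-d^3 - 8*d^2 + 3*d + 90)/(-d^2 + 2*d + 24)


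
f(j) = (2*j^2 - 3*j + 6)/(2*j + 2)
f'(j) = (4*j - 3)/(2*j + 2) - 2*(2*j^2 - 3*j + 6)/(2*j + 2)^2 = (j^2 + 2*j - 9/2)/(j^2 + 2*j + 1)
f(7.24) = 5.41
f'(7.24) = 0.92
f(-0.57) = 9.72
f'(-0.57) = -28.75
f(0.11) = 2.56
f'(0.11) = -3.46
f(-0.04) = 3.19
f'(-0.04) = -4.97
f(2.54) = 1.59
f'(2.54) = 0.56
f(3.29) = 2.07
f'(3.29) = 0.70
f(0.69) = 1.44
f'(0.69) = -0.93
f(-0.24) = 4.50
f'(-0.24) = -8.52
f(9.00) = 7.05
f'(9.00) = 0.94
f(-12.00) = -15.00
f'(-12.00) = 0.95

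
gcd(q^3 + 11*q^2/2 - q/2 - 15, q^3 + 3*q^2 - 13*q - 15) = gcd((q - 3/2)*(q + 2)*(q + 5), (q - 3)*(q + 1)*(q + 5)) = q + 5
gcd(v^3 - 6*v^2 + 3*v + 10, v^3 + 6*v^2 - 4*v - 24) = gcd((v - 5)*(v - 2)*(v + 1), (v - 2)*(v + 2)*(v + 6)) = v - 2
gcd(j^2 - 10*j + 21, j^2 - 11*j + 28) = j - 7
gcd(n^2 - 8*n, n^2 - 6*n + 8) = 1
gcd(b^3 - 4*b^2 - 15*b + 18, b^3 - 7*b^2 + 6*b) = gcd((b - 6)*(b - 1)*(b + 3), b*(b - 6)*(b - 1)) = b^2 - 7*b + 6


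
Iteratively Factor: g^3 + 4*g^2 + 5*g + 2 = (g + 1)*(g^2 + 3*g + 2) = (g + 1)*(g + 2)*(g + 1)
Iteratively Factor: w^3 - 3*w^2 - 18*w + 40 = (w - 5)*(w^2 + 2*w - 8) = (w - 5)*(w - 2)*(w + 4)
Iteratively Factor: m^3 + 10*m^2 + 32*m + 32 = (m + 2)*(m^2 + 8*m + 16) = (m + 2)*(m + 4)*(m + 4)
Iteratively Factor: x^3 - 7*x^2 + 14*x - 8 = (x - 2)*(x^2 - 5*x + 4) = (x - 4)*(x - 2)*(x - 1)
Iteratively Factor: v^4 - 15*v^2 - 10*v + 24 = (v + 2)*(v^3 - 2*v^2 - 11*v + 12) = (v - 1)*(v + 2)*(v^2 - v - 12) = (v - 1)*(v + 2)*(v + 3)*(v - 4)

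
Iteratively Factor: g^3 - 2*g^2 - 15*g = (g + 3)*(g^2 - 5*g) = g*(g + 3)*(g - 5)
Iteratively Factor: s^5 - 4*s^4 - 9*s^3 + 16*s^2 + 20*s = (s)*(s^4 - 4*s^3 - 9*s^2 + 16*s + 20) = s*(s + 2)*(s^3 - 6*s^2 + 3*s + 10) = s*(s - 5)*(s + 2)*(s^2 - s - 2) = s*(s - 5)*(s - 2)*(s + 2)*(s + 1)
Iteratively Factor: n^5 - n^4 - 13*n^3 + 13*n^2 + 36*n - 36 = (n + 3)*(n^4 - 4*n^3 - n^2 + 16*n - 12) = (n + 2)*(n + 3)*(n^3 - 6*n^2 + 11*n - 6) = (n - 2)*(n + 2)*(n + 3)*(n^2 - 4*n + 3) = (n - 3)*(n - 2)*(n + 2)*(n + 3)*(n - 1)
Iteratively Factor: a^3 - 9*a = (a + 3)*(a^2 - 3*a) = a*(a + 3)*(a - 3)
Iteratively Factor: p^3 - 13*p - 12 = (p + 3)*(p^2 - 3*p - 4) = (p - 4)*(p + 3)*(p + 1)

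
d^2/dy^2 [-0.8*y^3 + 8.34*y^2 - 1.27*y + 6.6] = 16.68 - 4.8*y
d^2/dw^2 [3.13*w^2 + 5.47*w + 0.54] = 6.26000000000000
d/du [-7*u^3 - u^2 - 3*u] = -21*u^2 - 2*u - 3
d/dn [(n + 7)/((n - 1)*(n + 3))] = (-n^2 - 14*n - 17)/(n^4 + 4*n^3 - 2*n^2 - 12*n + 9)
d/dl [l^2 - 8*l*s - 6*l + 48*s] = 2*l - 8*s - 6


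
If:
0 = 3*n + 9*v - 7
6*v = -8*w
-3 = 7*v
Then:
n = 76/21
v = -3/7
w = 9/28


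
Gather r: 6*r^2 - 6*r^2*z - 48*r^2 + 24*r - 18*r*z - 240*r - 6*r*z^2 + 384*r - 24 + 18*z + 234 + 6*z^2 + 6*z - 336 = r^2*(-6*z - 42) + r*(-6*z^2 - 18*z + 168) + 6*z^2 + 24*z - 126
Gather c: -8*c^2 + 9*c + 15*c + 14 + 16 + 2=-8*c^2 + 24*c + 32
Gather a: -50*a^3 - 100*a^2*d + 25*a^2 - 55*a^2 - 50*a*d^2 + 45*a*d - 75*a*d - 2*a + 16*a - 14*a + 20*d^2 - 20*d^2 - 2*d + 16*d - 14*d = -50*a^3 + a^2*(-100*d - 30) + a*(-50*d^2 - 30*d)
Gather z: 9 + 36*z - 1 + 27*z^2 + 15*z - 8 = 27*z^2 + 51*z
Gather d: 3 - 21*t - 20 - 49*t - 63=-70*t - 80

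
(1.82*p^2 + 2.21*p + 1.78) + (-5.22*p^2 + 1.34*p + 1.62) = -3.4*p^2 + 3.55*p + 3.4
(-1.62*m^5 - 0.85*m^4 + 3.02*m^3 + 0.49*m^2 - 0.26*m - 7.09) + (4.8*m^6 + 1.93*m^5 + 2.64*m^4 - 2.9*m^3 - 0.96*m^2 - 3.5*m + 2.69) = 4.8*m^6 + 0.31*m^5 + 1.79*m^4 + 0.12*m^3 - 0.47*m^2 - 3.76*m - 4.4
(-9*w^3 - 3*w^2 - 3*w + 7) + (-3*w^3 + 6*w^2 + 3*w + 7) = -12*w^3 + 3*w^2 + 14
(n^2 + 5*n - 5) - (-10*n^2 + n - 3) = 11*n^2 + 4*n - 2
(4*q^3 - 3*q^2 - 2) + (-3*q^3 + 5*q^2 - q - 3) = q^3 + 2*q^2 - q - 5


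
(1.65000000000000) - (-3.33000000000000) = 4.98000000000000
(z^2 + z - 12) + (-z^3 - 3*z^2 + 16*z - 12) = -z^3 - 2*z^2 + 17*z - 24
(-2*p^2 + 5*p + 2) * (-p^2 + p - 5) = 2*p^4 - 7*p^3 + 13*p^2 - 23*p - 10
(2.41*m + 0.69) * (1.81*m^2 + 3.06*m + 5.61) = 4.3621*m^3 + 8.6235*m^2 + 15.6315*m + 3.8709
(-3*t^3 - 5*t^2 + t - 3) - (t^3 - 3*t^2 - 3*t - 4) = -4*t^3 - 2*t^2 + 4*t + 1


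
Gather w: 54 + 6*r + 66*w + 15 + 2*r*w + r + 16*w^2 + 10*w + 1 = 7*r + 16*w^2 + w*(2*r + 76) + 70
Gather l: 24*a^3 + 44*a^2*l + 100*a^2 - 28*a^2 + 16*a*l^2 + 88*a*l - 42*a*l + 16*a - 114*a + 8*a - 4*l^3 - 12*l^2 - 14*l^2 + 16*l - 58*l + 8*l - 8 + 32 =24*a^3 + 72*a^2 - 90*a - 4*l^3 + l^2*(16*a - 26) + l*(44*a^2 + 46*a - 34) + 24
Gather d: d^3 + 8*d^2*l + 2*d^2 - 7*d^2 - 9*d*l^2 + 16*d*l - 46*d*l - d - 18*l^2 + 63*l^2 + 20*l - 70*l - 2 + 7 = d^3 + d^2*(8*l - 5) + d*(-9*l^2 - 30*l - 1) + 45*l^2 - 50*l + 5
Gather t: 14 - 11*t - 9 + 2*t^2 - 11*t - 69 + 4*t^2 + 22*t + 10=6*t^2 - 54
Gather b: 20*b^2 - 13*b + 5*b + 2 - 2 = 20*b^2 - 8*b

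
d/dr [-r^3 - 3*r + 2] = -3*r^2 - 3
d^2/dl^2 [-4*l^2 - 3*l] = -8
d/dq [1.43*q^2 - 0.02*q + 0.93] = 2.86*q - 0.02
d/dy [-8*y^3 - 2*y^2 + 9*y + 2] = -24*y^2 - 4*y + 9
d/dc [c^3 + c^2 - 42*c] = 3*c^2 + 2*c - 42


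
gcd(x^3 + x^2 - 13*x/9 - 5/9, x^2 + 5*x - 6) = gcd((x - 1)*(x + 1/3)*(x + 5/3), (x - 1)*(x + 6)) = x - 1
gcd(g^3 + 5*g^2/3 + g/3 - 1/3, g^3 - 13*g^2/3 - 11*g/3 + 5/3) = g^2 + 2*g/3 - 1/3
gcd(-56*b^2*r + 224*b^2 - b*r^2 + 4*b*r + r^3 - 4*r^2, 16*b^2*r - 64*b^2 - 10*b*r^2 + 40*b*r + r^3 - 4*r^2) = -8*b*r + 32*b + r^2 - 4*r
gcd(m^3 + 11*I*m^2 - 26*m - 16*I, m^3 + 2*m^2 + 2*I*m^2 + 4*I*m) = m + 2*I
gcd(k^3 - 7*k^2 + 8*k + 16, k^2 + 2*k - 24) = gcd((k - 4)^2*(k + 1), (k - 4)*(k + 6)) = k - 4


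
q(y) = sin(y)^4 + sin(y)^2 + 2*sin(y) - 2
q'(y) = 4*sin(y)^3*cos(y) + 2*sin(y)*cos(y) + 2*cos(y)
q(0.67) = -0.22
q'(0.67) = 3.29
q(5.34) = -2.53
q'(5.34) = -1.02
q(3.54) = -2.60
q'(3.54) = -0.91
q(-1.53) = -2.00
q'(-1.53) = -0.16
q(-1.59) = -2.00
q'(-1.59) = 0.08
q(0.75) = 0.04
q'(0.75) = 3.39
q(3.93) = -2.66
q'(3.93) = 0.60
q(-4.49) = 1.81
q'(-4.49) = -1.69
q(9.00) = -0.98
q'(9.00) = -2.83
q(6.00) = -2.47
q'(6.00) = 1.30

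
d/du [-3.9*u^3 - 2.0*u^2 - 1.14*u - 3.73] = -11.7*u^2 - 4.0*u - 1.14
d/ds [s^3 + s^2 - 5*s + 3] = 3*s^2 + 2*s - 5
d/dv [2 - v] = -1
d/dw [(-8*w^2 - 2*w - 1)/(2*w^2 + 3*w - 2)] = (-20*w^2 + 36*w + 7)/(4*w^4 + 12*w^3 + w^2 - 12*w + 4)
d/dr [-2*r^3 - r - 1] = -6*r^2 - 1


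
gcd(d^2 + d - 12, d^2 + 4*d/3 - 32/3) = d + 4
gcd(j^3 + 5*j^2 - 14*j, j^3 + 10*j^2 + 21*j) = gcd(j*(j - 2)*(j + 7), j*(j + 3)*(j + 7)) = j^2 + 7*j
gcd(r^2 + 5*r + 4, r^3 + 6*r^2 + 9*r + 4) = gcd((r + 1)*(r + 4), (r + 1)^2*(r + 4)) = r^2 + 5*r + 4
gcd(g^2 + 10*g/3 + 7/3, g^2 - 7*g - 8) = g + 1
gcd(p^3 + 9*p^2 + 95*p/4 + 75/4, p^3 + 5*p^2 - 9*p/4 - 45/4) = p^2 + 13*p/2 + 15/2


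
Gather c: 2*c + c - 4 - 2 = 3*c - 6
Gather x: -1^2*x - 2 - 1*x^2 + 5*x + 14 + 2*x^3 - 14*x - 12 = 2*x^3 - x^2 - 10*x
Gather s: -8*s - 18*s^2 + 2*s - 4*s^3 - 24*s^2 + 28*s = -4*s^3 - 42*s^2 + 22*s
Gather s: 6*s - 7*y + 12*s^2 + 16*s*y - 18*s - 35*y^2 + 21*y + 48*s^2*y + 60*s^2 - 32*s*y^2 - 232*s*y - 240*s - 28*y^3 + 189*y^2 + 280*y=s^2*(48*y + 72) + s*(-32*y^2 - 216*y - 252) - 28*y^3 + 154*y^2 + 294*y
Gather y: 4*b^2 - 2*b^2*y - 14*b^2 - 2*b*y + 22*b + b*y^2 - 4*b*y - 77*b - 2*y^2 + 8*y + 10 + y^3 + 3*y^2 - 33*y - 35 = -10*b^2 - 55*b + y^3 + y^2*(b + 1) + y*(-2*b^2 - 6*b - 25) - 25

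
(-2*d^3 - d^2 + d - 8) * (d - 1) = -2*d^4 + d^3 + 2*d^2 - 9*d + 8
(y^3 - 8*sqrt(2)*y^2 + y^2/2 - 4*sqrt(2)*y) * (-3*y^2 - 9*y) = -3*y^5 - 21*y^4/2 + 24*sqrt(2)*y^4 - 9*y^3/2 + 84*sqrt(2)*y^3 + 36*sqrt(2)*y^2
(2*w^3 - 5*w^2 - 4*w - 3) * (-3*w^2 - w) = -6*w^5 + 13*w^4 + 17*w^3 + 13*w^2 + 3*w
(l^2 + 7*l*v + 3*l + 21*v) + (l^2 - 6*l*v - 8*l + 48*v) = 2*l^2 + l*v - 5*l + 69*v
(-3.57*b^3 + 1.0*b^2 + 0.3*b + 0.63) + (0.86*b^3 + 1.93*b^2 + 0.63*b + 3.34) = -2.71*b^3 + 2.93*b^2 + 0.93*b + 3.97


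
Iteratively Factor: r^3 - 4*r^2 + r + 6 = (r - 3)*(r^2 - r - 2) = (r - 3)*(r - 2)*(r + 1)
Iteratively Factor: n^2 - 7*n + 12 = (n - 4)*(n - 3)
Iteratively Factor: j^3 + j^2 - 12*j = (j)*(j^2 + j - 12) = j*(j + 4)*(j - 3)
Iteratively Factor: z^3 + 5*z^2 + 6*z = (z)*(z^2 + 5*z + 6) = z*(z + 3)*(z + 2)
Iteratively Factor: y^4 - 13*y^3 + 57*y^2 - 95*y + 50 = (y - 5)*(y^3 - 8*y^2 + 17*y - 10) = (y - 5)*(y - 2)*(y^2 - 6*y + 5) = (y - 5)*(y - 2)*(y - 1)*(y - 5)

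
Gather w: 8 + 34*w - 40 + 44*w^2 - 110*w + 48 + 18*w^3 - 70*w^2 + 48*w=18*w^3 - 26*w^2 - 28*w + 16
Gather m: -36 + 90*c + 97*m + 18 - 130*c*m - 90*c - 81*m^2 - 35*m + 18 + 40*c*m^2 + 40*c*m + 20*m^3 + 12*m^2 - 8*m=20*m^3 + m^2*(40*c - 69) + m*(54 - 90*c)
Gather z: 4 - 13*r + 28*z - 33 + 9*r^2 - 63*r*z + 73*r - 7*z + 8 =9*r^2 + 60*r + z*(21 - 63*r) - 21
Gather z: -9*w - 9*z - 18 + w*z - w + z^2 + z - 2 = -10*w + z^2 + z*(w - 8) - 20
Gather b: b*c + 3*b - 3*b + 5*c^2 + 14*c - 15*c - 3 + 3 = b*c + 5*c^2 - c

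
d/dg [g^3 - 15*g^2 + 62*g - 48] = 3*g^2 - 30*g + 62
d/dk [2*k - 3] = 2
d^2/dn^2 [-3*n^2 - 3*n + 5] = -6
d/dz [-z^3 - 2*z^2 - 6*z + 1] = -3*z^2 - 4*z - 6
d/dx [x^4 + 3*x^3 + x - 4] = 4*x^3 + 9*x^2 + 1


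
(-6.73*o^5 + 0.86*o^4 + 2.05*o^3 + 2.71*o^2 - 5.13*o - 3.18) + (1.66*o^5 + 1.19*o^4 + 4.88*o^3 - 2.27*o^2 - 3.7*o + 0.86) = -5.07*o^5 + 2.05*o^4 + 6.93*o^3 + 0.44*o^2 - 8.83*o - 2.32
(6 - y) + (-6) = -y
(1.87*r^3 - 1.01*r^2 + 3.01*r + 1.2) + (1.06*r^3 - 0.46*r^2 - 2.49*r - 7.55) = 2.93*r^3 - 1.47*r^2 + 0.52*r - 6.35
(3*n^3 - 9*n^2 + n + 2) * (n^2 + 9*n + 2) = 3*n^5 + 18*n^4 - 74*n^3 - 7*n^2 + 20*n + 4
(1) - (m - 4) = 5 - m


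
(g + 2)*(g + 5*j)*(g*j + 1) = g^3*j + 5*g^2*j^2 + 2*g^2*j + g^2 + 10*g*j^2 + 5*g*j + 2*g + 10*j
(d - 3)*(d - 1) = d^2 - 4*d + 3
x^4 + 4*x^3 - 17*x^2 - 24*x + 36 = (x - 3)*(x - 1)*(x + 2)*(x + 6)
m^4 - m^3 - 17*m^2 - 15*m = m*(m - 5)*(m + 1)*(m + 3)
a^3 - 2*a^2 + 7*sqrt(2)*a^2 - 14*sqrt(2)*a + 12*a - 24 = (a - 2)*(a + sqrt(2))*(a + 6*sqrt(2))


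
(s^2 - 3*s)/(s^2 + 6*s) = (s - 3)/(s + 6)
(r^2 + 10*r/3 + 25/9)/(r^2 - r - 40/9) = (3*r + 5)/(3*r - 8)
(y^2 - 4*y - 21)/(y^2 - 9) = (y - 7)/(y - 3)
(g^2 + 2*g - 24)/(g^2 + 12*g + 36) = (g - 4)/(g + 6)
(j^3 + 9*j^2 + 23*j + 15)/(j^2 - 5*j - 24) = (j^2 + 6*j + 5)/(j - 8)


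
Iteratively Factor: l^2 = (l)*(l)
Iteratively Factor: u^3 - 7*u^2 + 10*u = (u - 2)*(u^2 - 5*u) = u*(u - 2)*(u - 5)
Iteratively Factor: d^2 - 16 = (d - 4)*(d + 4)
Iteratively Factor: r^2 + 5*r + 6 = (r + 3)*(r + 2)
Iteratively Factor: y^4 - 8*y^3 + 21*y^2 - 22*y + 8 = (y - 2)*(y^3 - 6*y^2 + 9*y - 4) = (y - 2)*(y - 1)*(y^2 - 5*y + 4) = (y - 2)*(y - 1)^2*(y - 4)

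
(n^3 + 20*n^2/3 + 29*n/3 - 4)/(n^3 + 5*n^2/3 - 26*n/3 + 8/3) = (n + 3)/(n - 2)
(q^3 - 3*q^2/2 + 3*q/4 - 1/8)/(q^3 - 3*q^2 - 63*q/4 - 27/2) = (-8*q^3 + 12*q^2 - 6*q + 1)/(2*(-4*q^3 + 12*q^2 + 63*q + 54))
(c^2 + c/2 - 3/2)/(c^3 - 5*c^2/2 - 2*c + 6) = (c - 1)/(c^2 - 4*c + 4)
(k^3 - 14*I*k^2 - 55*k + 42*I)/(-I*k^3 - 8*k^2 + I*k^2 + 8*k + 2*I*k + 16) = (I*k^3 + 14*k^2 - 55*I*k - 42)/(k^3 + k^2*(-1 - 8*I) + k*(-2 + 8*I) + 16*I)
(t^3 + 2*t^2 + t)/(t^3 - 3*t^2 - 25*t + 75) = t*(t^2 + 2*t + 1)/(t^3 - 3*t^2 - 25*t + 75)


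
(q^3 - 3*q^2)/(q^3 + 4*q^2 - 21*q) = q/(q + 7)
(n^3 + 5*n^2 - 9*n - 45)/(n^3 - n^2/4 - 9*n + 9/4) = 4*(n + 5)/(4*n - 1)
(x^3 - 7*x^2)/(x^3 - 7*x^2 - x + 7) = x^2/(x^2 - 1)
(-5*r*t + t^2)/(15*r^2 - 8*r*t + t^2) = -t/(3*r - t)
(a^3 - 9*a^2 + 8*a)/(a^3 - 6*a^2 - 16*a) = (a - 1)/(a + 2)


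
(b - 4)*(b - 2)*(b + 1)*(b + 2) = b^4 - 3*b^3 - 8*b^2 + 12*b + 16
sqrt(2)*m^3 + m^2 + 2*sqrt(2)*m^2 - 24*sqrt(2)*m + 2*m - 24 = (m - 4)*(m + 6)*(sqrt(2)*m + 1)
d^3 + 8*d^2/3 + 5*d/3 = d*(d + 1)*(d + 5/3)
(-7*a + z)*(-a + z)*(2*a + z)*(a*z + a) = 14*a^4*z + 14*a^4 - 9*a^3*z^2 - 9*a^3*z - 6*a^2*z^3 - 6*a^2*z^2 + a*z^4 + a*z^3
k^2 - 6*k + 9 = (k - 3)^2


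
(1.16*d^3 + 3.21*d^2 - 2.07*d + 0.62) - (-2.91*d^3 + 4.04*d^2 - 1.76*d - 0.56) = 4.07*d^3 - 0.83*d^2 - 0.31*d + 1.18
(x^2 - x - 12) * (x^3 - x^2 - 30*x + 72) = x^5 - 2*x^4 - 41*x^3 + 114*x^2 + 288*x - 864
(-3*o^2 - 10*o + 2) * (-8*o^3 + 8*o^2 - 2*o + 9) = 24*o^5 + 56*o^4 - 90*o^3 + 9*o^2 - 94*o + 18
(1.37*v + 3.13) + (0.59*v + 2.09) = 1.96*v + 5.22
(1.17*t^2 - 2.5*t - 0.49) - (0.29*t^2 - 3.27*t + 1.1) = 0.88*t^2 + 0.77*t - 1.59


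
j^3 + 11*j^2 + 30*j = j*(j + 5)*(j + 6)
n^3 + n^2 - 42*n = n*(n - 6)*(n + 7)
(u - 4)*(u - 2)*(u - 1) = u^3 - 7*u^2 + 14*u - 8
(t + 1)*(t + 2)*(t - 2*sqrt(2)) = t^3 - 2*sqrt(2)*t^2 + 3*t^2 - 6*sqrt(2)*t + 2*t - 4*sqrt(2)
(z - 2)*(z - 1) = z^2 - 3*z + 2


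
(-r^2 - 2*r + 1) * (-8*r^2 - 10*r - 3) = 8*r^4 + 26*r^3 + 15*r^2 - 4*r - 3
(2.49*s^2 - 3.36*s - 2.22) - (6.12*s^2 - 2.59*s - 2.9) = -3.63*s^2 - 0.77*s + 0.68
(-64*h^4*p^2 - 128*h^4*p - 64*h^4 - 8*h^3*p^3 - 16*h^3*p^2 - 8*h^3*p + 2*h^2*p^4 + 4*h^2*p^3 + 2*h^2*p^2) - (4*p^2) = -64*h^4*p^2 - 128*h^4*p - 64*h^4 - 8*h^3*p^3 - 16*h^3*p^2 - 8*h^3*p + 2*h^2*p^4 + 4*h^2*p^3 + 2*h^2*p^2 - 4*p^2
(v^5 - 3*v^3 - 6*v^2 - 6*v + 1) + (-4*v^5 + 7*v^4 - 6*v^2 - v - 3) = -3*v^5 + 7*v^4 - 3*v^3 - 12*v^2 - 7*v - 2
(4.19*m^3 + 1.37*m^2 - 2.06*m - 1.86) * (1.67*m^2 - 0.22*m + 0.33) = 6.9973*m^5 + 1.3661*m^4 - 2.3589*m^3 - 2.2009*m^2 - 0.2706*m - 0.6138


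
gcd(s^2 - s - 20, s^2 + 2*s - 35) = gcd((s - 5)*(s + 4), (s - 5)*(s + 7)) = s - 5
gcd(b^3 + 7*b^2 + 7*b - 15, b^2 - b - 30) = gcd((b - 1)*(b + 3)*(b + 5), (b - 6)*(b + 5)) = b + 5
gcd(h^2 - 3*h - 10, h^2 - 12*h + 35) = h - 5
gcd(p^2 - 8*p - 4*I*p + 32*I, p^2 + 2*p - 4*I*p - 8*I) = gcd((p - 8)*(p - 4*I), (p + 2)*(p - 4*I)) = p - 4*I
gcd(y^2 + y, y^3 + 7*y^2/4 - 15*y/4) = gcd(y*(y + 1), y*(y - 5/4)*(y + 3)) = y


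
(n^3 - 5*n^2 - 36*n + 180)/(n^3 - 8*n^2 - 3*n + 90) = (n + 6)/(n + 3)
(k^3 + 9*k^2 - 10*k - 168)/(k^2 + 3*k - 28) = k + 6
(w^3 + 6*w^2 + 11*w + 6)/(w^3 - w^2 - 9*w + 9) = (w^2 + 3*w + 2)/(w^2 - 4*w + 3)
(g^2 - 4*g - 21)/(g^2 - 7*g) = (g + 3)/g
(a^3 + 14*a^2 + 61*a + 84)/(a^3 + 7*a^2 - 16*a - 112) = (a + 3)/(a - 4)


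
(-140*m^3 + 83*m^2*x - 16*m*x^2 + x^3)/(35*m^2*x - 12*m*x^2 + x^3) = (-4*m + x)/x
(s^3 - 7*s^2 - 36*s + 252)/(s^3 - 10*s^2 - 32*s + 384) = (s^2 - 13*s + 42)/(s^2 - 16*s + 64)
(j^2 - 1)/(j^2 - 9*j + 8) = (j + 1)/(j - 8)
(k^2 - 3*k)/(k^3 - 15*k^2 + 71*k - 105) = k/(k^2 - 12*k + 35)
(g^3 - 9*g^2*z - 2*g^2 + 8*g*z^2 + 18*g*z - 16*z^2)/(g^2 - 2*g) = g - 9*z + 8*z^2/g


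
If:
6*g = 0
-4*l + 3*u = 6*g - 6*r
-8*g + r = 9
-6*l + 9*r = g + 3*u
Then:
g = 0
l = 27/2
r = 9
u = 0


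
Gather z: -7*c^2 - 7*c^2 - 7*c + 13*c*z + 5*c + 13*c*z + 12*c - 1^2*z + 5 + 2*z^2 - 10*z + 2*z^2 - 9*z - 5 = -14*c^2 + 10*c + 4*z^2 + z*(26*c - 20)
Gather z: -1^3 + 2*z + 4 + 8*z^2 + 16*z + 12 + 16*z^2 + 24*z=24*z^2 + 42*z + 15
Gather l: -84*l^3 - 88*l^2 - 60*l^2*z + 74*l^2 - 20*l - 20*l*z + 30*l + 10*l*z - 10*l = -84*l^3 + l^2*(-60*z - 14) - 10*l*z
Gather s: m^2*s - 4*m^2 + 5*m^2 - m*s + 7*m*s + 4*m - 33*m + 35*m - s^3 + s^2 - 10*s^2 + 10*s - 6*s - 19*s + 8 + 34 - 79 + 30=m^2 + 6*m - s^3 - 9*s^2 + s*(m^2 + 6*m - 15) - 7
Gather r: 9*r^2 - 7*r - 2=9*r^2 - 7*r - 2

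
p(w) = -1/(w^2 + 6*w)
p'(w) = -(-2*w - 6)/(w^2 + 6*w)^2 = 2*(w + 3)/(w^2*(w + 6)^2)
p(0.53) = -0.29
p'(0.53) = 0.59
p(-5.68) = 0.55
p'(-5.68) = -1.62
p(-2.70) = 0.11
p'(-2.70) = 0.01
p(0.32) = -0.49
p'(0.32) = 1.62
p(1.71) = -0.08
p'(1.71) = 0.05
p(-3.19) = 0.11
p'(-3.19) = -0.00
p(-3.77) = 0.12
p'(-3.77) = -0.02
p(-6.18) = -0.90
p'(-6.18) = -5.14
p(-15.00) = -0.00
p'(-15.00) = 0.00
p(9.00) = -0.00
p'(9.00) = 0.00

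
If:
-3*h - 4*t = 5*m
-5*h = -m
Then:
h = -t/7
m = -5*t/7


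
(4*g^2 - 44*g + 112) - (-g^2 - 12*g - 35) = 5*g^2 - 32*g + 147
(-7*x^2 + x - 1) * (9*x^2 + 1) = -63*x^4 + 9*x^3 - 16*x^2 + x - 1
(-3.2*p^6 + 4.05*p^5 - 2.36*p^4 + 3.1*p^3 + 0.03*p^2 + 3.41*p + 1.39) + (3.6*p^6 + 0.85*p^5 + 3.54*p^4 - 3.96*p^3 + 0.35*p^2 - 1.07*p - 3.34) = 0.4*p^6 + 4.9*p^5 + 1.18*p^4 - 0.86*p^3 + 0.38*p^2 + 2.34*p - 1.95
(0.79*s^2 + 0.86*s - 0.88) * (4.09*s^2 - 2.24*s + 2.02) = 3.2311*s^4 + 1.7478*s^3 - 3.9298*s^2 + 3.7084*s - 1.7776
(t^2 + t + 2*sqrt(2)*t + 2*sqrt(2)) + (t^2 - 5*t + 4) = 2*t^2 - 4*t + 2*sqrt(2)*t + 2*sqrt(2) + 4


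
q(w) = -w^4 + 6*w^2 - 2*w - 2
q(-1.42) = 8.87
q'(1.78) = -3.20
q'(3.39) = -117.15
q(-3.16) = -35.48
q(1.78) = 3.41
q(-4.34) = -235.09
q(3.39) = -71.90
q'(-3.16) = 86.30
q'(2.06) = -12.25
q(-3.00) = -23.00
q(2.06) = 1.33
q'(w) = -4*w^3 + 12*w - 2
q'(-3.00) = 70.00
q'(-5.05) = 452.55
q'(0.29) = 1.38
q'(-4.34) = 272.91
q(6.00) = -1094.00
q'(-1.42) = -7.59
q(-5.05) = -489.26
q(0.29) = -2.08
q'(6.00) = -794.00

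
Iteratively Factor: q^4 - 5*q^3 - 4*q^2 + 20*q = (q + 2)*(q^3 - 7*q^2 + 10*q) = q*(q + 2)*(q^2 - 7*q + 10) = q*(q - 5)*(q + 2)*(q - 2)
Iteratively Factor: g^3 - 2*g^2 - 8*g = (g)*(g^2 - 2*g - 8) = g*(g + 2)*(g - 4)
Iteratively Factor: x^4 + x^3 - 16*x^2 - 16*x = (x + 4)*(x^3 - 3*x^2 - 4*x) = (x - 4)*(x + 4)*(x^2 + x) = (x - 4)*(x + 1)*(x + 4)*(x)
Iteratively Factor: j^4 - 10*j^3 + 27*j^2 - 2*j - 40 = (j - 5)*(j^3 - 5*j^2 + 2*j + 8) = (j - 5)*(j + 1)*(j^2 - 6*j + 8) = (j - 5)*(j - 2)*(j + 1)*(j - 4)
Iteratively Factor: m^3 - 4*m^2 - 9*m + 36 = (m - 3)*(m^2 - m - 12) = (m - 4)*(m - 3)*(m + 3)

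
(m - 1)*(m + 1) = m^2 - 1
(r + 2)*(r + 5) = r^2 + 7*r + 10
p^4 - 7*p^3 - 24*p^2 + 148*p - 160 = (p - 8)*(p - 2)^2*(p + 5)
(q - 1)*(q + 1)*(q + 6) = q^3 + 6*q^2 - q - 6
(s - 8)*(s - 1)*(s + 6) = s^3 - 3*s^2 - 46*s + 48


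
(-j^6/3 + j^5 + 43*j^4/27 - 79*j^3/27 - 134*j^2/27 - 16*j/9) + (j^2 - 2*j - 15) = -j^6/3 + j^5 + 43*j^4/27 - 79*j^3/27 - 107*j^2/27 - 34*j/9 - 15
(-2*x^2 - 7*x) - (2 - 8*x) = -2*x^2 + x - 2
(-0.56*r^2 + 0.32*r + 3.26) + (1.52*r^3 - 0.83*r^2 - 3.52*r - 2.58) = 1.52*r^3 - 1.39*r^2 - 3.2*r + 0.68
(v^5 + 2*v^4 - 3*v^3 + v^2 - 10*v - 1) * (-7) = -7*v^5 - 14*v^4 + 21*v^3 - 7*v^2 + 70*v + 7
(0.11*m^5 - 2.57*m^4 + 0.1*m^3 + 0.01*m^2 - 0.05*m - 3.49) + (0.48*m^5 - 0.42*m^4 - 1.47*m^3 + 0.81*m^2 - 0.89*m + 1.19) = 0.59*m^5 - 2.99*m^4 - 1.37*m^3 + 0.82*m^2 - 0.94*m - 2.3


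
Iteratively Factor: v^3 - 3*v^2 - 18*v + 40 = (v - 5)*(v^2 + 2*v - 8) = (v - 5)*(v + 4)*(v - 2)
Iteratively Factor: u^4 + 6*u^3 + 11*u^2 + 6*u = (u + 3)*(u^3 + 3*u^2 + 2*u) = (u + 1)*(u + 3)*(u^2 + 2*u) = (u + 1)*(u + 2)*(u + 3)*(u)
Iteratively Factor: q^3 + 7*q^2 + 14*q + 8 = (q + 1)*(q^2 + 6*q + 8) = (q + 1)*(q + 2)*(q + 4)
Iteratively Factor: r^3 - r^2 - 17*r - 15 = (r - 5)*(r^2 + 4*r + 3) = (r - 5)*(r + 1)*(r + 3)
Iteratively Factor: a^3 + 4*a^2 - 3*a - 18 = (a + 3)*(a^2 + a - 6) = (a - 2)*(a + 3)*(a + 3)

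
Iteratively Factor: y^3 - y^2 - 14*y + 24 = (y + 4)*(y^2 - 5*y + 6) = (y - 2)*(y + 4)*(y - 3)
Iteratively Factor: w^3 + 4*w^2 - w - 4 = (w + 1)*(w^2 + 3*w - 4) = (w - 1)*(w + 1)*(w + 4)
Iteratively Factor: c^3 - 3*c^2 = (c - 3)*(c^2) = c*(c - 3)*(c)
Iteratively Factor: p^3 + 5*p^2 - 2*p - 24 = (p + 4)*(p^2 + p - 6) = (p + 3)*(p + 4)*(p - 2)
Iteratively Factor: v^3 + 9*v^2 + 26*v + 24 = (v + 4)*(v^2 + 5*v + 6) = (v + 3)*(v + 4)*(v + 2)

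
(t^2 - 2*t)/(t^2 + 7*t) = (t - 2)/(t + 7)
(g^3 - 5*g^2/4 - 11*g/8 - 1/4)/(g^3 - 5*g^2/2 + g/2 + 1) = (g + 1/4)/(g - 1)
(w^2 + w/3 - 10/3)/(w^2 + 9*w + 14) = (w - 5/3)/(w + 7)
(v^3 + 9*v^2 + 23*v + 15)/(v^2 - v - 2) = (v^2 + 8*v + 15)/(v - 2)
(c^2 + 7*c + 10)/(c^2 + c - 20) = (c + 2)/(c - 4)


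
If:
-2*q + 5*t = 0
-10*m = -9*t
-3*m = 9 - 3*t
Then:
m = 27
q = 75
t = 30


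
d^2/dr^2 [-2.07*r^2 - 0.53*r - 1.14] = -4.14000000000000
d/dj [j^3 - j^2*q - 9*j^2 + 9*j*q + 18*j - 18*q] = 3*j^2 - 2*j*q - 18*j + 9*q + 18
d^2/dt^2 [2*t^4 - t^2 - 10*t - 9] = 24*t^2 - 2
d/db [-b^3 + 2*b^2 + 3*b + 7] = -3*b^2 + 4*b + 3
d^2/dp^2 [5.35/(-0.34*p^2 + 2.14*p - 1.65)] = (1.23692*p^2 - 7.78532*p - 5.35*(0.68*p - 2.14)*(1.36*p - 4.28) + 6.0027)/(0.34*p^2 - 2.14*p + 1.65)^3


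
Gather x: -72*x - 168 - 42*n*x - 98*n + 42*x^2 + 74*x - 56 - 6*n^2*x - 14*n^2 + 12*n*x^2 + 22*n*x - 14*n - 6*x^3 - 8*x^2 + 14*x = -14*n^2 - 112*n - 6*x^3 + x^2*(12*n + 34) + x*(-6*n^2 - 20*n + 16) - 224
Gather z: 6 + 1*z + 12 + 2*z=3*z + 18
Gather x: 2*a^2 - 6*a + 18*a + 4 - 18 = 2*a^2 + 12*a - 14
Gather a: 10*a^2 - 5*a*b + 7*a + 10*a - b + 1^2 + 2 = 10*a^2 + a*(17 - 5*b) - b + 3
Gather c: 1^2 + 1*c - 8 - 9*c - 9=-8*c - 16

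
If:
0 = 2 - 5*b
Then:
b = 2/5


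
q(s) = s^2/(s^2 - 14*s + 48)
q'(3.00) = 0.72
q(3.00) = 0.60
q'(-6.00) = -0.04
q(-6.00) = 0.21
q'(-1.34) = -0.03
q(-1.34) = 0.03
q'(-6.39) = -0.04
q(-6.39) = 0.23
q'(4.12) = 2.97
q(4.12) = 2.33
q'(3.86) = 2.06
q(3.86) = 1.68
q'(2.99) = 0.71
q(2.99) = 0.59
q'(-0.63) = -0.02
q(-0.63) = 0.01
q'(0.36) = 0.02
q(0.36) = 0.00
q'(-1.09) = -0.03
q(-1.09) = 0.02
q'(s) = s^2*(14 - 2*s)/(s^2 - 14*s + 48)^2 + 2*s/(s^2 - 14*s + 48) = 2*s*(s^2 - s*(s - 7) - 14*s + 48)/(s^2 - 14*s + 48)^2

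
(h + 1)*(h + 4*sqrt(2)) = h^2 + h + 4*sqrt(2)*h + 4*sqrt(2)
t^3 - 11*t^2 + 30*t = t*(t - 6)*(t - 5)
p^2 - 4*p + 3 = (p - 3)*(p - 1)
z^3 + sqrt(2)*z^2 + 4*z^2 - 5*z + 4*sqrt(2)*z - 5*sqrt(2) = (z - 1)*(z + 5)*(z + sqrt(2))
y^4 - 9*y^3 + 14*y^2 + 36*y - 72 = (y - 6)*(y - 3)*(y - 2)*(y + 2)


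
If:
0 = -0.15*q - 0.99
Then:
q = -6.60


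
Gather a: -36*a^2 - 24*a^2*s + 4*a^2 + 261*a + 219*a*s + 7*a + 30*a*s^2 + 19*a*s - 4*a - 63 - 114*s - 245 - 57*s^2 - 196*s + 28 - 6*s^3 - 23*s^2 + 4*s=a^2*(-24*s - 32) + a*(30*s^2 + 238*s + 264) - 6*s^3 - 80*s^2 - 306*s - 280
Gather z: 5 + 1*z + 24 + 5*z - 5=6*z + 24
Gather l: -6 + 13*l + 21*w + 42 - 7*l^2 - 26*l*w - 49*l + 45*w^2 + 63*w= -7*l^2 + l*(-26*w - 36) + 45*w^2 + 84*w + 36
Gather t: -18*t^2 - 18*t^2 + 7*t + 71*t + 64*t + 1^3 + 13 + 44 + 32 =-36*t^2 + 142*t + 90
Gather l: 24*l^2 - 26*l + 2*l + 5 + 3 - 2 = 24*l^2 - 24*l + 6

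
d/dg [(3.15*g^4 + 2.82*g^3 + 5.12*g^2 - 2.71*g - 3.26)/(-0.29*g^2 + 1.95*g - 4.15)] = (-1.827*g^5 + 17.6097*g^4 - 41.292*g^3 - 25.9109*g^2 - 44.3868*g + 17.6035)/(0.0841*g^4 - 1.131*g^3 + 6.2095*g^2 - 16.185*g + 17.2225)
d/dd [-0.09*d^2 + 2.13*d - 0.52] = 2.13 - 0.18*d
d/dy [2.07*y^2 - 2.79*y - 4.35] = 4.14*y - 2.79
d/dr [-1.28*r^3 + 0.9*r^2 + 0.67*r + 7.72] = -3.84*r^2 + 1.8*r + 0.67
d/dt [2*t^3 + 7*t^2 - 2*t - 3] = 6*t^2 + 14*t - 2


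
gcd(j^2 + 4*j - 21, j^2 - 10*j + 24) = 1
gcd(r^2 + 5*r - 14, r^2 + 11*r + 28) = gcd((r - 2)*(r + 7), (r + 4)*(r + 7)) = r + 7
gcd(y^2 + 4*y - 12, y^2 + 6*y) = y + 6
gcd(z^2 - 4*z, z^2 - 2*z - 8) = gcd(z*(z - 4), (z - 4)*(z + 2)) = z - 4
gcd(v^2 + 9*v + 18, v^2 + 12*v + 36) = v + 6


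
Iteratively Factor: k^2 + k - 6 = (k + 3)*(k - 2)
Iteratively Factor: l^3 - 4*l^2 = (l)*(l^2 - 4*l) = l^2*(l - 4)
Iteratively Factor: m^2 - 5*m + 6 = (m - 2)*(m - 3)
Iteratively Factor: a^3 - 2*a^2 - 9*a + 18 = (a - 3)*(a^2 + a - 6) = (a - 3)*(a - 2)*(a + 3)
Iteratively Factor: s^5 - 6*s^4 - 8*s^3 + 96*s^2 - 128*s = (s - 4)*(s^4 - 2*s^3 - 16*s^2 + 32*s) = (s - 4)*(s + 4)*(s^3 - 6*s^2 + 8*s) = (s - 4)*(s - 2)*(s + 4)*(s^2 - 4*s) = (s - 4)^2*(s - 2)*(s + 4)*(s)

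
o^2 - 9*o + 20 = (o - 5)*(o - 4)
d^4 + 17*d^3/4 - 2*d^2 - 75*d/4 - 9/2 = (d - 2)*(d + 1/4)*(d + 3)^2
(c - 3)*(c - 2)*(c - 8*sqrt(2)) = c^3 - 8*sqrt(2)*c^2 - 5*c^2 + 6*c + 40*sqrt(2)*c - 48*sqrt(2)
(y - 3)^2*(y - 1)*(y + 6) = y^4 - y^3 - 27*y^2 + 81*y - 54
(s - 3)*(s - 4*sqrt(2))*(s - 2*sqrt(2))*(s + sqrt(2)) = s^4 - 5*sqrt(2)*s^3 - 3*s^3 + 4*s^2 + 15*sqrt(2)*s^2 - 12*s + 16*sqrt(2)*s - 48*sqrt(2)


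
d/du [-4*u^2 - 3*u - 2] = -8*u - 3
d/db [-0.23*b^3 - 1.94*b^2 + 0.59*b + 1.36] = -0.69*b^2 - 3.88*b + 0.59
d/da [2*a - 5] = 2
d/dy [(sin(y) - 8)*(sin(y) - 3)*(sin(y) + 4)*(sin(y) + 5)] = 2*(2*sin(y)^3 - 3*sin(y)^2 - 55*sin(y) - 2)*cos(y)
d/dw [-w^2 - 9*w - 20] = -2*w - 9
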